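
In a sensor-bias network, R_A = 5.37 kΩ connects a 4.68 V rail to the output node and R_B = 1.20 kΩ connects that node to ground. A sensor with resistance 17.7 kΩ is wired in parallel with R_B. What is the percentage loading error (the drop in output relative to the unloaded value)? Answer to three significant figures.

5.25 %

The divider's output (Thévenin) resistance is R_A‖R_B = 0.9808 kΩ.
Fractional drop under load = R_th/(R_th + R_L) = 0.9808 / (0.9808 + 17.7) = 0.05250.
So the output falls by 5.25 %.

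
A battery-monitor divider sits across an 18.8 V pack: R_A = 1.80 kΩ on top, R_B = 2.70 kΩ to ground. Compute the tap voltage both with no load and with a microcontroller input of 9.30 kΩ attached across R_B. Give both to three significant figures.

Open-circuit: V = 18.8 × 2.70/(1.80 + 2.70) = 11.3 V.
With the load, R_B becomes R_B‖R_L = 2.092 kΩ, so V = 18.8 × 2.092/3.893 = 10.1 V.

Unloaded: 11.3 V; loaded: 10.1 V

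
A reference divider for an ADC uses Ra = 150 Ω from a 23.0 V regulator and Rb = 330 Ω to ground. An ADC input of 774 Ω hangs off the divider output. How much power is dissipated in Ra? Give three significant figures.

Total resistance from the source is Ra + (Rb‖R_L) = 381.4 Ω, so I = 23.0/381.4 Ω = 60.31 mA.
P = I²·Ra = (60.31 mA)² × 150 Ω = 546 mW.

P ≈ 546 mW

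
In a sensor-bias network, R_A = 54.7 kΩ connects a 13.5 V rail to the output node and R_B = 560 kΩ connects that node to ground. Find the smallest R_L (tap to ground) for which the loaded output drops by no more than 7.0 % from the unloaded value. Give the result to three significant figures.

R_L(min) ≈ 662 kΩ

Output resistance R_th = R_A‖R_B = (54.7 × 560)/614.7 = 49.83 kΩ.
The fractional drop is R_th/(R_th + R_L); requiring this ≤ 0.0700 gives R_L ≥ R_th(1/0.0700 − 1) = 49.83 × 13.29 = 662 kΩ.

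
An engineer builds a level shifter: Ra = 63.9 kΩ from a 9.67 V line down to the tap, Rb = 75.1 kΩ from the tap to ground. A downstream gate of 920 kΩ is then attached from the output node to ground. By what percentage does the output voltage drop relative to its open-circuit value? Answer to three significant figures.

The divider's output (Thévenin) resistance is Ra‖Rb = 34.52 kΩ.
Fractional drop under load = R_th/(R_th + R_L) = 34.52 / (34.52 + 920) = 0.03617.
So the output falls by 3.62 %.

3.62 %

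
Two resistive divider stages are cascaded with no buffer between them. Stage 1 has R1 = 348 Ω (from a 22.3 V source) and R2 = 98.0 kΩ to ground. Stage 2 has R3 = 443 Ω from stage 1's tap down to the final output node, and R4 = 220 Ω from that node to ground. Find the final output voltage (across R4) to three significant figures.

V_out ≈ 4.84 V

Stage 2 presents R3+R4 = 663.0 Ω as a load on stage 1's tap.
Stage 1's lower leg becomes R2‖(R3+R4) = 658.5 Ω, so V_mid = 22.3 × 658.5/1007 = 14.59 V.
Stage 2 is itself unloaded: V_out = V_mid × R4/(R3+R4) = 14.59 × 220/663.0 = 4.84 V.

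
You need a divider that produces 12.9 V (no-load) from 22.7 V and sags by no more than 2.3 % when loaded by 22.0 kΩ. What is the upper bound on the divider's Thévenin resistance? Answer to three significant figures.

R_th ≤ 518 Ω

Loading drop = R_th/(R_th + R_L) ≤ 0.0230, so R_th ≤ R_L · ε/(1−ε) = 22.0 kΩ × 0.0230/0.9770 = 518 Ω.
(Any R1, R2 with R2/(R1+R2) = 0.568 and R1‖R2 ≤ 518 Ω will meet the spec.)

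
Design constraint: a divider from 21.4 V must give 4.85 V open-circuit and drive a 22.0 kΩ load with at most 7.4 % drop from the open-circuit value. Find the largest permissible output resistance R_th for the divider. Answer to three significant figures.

R_th ≤ 1.76 kΩ

Loading drop = R_th/(R_th + R_L) ≤ 0.0740, so R_th ≤ R_L · ε/(1−ε) = 22.0 kΩ × 0.0740/0.9260 = 1.76 kΩ.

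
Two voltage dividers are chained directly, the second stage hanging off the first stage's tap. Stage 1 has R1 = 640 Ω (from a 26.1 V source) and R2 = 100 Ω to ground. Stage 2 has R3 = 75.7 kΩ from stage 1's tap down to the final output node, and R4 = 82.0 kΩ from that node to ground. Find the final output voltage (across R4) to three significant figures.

V_out ≈ 1.83 V

Stage 2 presents R3+R4 = 157700 Ω as a load on stage 1's tap.
Stage 1's lower leg becomes R2‖(R3+R4) = 99.94 Ω, so V_mid = 26.1 × 99.94/739.9 = 3.525 V.
Stage 2 is itself unloaded: V_out = V_mid × R4/(R3+R4) = 3.525 × 82000/157700 = 1.83 V.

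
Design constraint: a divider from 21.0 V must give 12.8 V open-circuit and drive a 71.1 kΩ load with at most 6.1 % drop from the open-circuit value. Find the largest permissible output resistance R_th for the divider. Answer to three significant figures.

Loading drop = R_th/(R_th + R_L) ≤ 0.0610, so R_th ≤ R_L · ε/(1−ε) = 71.1 kΩ × 0.0610/0.9390 = 4.62 kΩ.
(Any R1, R2 with R2/(R1+R2) = 0.610 and R1‖R2 ≤ 4.62 kΩ will meet the spec.)

R_th ≤ 4.62 kΩ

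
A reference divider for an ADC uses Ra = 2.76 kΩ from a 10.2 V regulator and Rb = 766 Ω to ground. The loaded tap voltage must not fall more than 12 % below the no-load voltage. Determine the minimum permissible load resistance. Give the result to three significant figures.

R_L(min) ≈ 4.40 kΩ

Output resistance R_th = Ra‖Rb = (2760 × 766)/3526 = 599.6 Ω.
The fractional drop is R_th/(R_th + R_L); requiring this ≤ 0.120 gives R_L ≥ R_th(1/0.120 − 1) = 599.6 × 7.333 = 4.40 kΩ.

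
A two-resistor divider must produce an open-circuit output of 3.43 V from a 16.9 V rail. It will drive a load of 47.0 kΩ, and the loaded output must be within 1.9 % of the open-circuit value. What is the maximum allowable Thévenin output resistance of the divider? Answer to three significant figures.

Loading drop = R_th/(R_th + R_L) ≤ 0.0190, so R_th ≤ R_L · ε/(1−ε) = 47.0 kΩ × 0.0190/0.9810 = 910 Ω.

R_th ≤ 910 Ω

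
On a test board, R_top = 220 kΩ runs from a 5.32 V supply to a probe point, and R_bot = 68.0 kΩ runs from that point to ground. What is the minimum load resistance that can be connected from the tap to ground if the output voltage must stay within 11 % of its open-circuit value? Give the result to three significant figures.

R_L(min) ≈ 420 kΩ

Output resistance R_th = R_top‖R_bot = (220 × 68.0)/288.0 = 51.94 kΩ.
The fractional drop is R_th/(R_th + R_L); requiring this ≤ 0.110 gives R_L ≥ R_th(1/0.110 − 1) = 51.94 × 8.091 = 420 kΩ.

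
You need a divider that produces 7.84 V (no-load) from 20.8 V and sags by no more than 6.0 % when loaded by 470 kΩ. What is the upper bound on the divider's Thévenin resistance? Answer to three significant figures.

R_th ≤ 30.0 kΩ

Loading drop = R_th/(R_th + R_L) ≤ 0.0600, so R_th ≤ R_L · ε/(1−ε) = 470 kΩ × 0.0600/0.9400 = 30.0 kΩ.
(Any R1, R2 with R2/(R1+R2) = 0.377 and R1‖R2 ≤ 30.0 kΩ will meet the spec.)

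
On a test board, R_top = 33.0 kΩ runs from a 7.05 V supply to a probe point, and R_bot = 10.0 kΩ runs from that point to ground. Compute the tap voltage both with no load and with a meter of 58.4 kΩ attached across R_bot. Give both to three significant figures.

Open-circuit: V = 7.05 × 10.0/(33.0 + 10.0) = 1.64 V.
With the load, R_bot becomes R_bot‖R_L = 8.538 kΩ, so V = 7.05 × 8.538/41.54 = 1.45 V.

Unloaded: 1.64 V; loaded: 1.45 V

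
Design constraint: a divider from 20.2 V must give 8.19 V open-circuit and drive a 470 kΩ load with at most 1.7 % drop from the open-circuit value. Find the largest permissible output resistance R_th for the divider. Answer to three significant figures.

Loading drop = R_th/(R_th + R_L) ≤ 0.0170, so R_th ≤ R_L · ε/(1−ε) = 470 kΩ × 0.0170/0.9830 = 8.13 kΩ.
(Any R1, R2 with R2/(R1+R2) = 0.405 and R1‖R2 ≤ 8.13 kΩ will meet the spec.)

R_th ≤ 8.13 kΩ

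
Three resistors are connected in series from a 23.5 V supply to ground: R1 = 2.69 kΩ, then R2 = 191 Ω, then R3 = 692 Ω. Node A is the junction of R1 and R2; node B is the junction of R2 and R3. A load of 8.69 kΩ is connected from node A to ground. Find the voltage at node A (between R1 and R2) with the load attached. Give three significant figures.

Below node A the series string R2+R3 = 883.0 Ω sits in parallel with the 8690 Ω load: 801.6 Ω.
V_A = 23.5 × 801.6/(2690 + 801.6) = 5.39 V.

V ≈ 5.39 V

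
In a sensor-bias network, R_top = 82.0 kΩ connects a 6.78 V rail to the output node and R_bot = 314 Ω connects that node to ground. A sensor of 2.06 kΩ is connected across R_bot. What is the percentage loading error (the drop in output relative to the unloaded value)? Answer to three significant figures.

The divider's output (Thévenin) resistance is R_top‖R_bot = 312.8 Ω.
Fractional drop under load = R_th/(R_th + R_L) = 312.8 / (312.8 + 2060) = 0.1318.
So the output falls by 13.2 %.

13.2 %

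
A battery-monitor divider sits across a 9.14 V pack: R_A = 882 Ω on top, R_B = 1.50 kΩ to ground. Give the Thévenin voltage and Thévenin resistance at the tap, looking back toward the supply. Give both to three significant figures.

V_th = 5.76 V, R_th = 555 Ω

V_th is the open-circuit tap voltage: 9.14 × 1500/(882 + 1500) = 5.76 V.
With the supply zeroed, R_A and R_B appear in parallel from the tap: R_th = R_A‖R_B = (882 × 1500)/2382 = 555 Ω.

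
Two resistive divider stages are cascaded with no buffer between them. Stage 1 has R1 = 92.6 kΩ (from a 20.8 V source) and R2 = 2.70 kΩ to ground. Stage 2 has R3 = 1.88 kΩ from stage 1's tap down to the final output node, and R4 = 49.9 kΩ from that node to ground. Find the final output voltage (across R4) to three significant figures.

V_out ≈ 0.541 V

Stage 2 presents R3+R4 = 51.78 kΩ as a load on stage 1's tap.
Stage 1's lower leg becomes R2‖(R3+R4) = 2.566 kΩ, so V_mid = 20.8 × 2.566/95.17 = 0.5609 V.
Stage 2 is itself unloaded: V_out = V_mid × R4/(R3+R4) = 0.5609 × 49.9/51.78 = 0.541 V.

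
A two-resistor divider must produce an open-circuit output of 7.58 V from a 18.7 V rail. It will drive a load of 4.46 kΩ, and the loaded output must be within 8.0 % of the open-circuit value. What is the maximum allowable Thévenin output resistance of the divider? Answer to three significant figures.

R_th ≤ 388 Ω

Loading drop = R_th/(R_th + R_L) ≤ 0.0800, so R_th ≤ R_L · ε/(1−ε) = 4.46 kΩ × 0.0800/0.9200 = 388 Ω.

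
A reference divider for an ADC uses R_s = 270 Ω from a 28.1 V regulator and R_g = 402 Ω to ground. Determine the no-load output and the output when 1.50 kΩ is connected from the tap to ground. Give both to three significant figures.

Unloaded: 16.8 V; loaded: 15.2 V

Open-circuit: V = 28.1 × 402/(270 + 402) = 16.8 V.
With the load, R_g becomes R_g‖R_L = 317.0 Ω, so V = 28.1 × 317.0/587.0 = 15.2 V.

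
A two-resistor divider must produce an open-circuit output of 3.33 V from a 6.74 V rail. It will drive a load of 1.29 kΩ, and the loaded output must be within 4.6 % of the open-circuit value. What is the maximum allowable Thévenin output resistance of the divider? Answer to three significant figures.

Loading drop = R_th/(R_th + R_L) ≤ 0.0460, so R_th ≤ R_L · ε/(1−ε) = 1.29 kΩ × 0.0460/0.9540 = 62.2 Ω.

R_th ≤ 62.2 Ω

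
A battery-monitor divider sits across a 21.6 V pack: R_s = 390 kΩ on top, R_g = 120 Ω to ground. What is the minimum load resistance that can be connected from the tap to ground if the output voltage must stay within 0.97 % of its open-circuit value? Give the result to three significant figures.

Output resistance R_th = R_s‖R_g = (390000 × 120)/390100 = 120.0 Ω.
The fractional drop is R_th/(R_th + R_L); requiring this ≤ 0.00970 gives R_L ≥ R_th(1/0.00970 − 1) = 120.0 × 102.1 = 12.2 kΩ.

R_L(min) ≈ 12.2 kΩ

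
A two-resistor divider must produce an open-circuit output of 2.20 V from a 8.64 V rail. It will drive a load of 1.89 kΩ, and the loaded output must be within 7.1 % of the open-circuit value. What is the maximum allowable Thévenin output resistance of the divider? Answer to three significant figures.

Loading drop = R_th/(R_th + R_L) ≤ 0.0710, so R_th ≤ R_L · ε/(1−ε) = 1.89 kΩ × 0.0710/0.9290 = 144 Ω.

R_th ≤ 144 Ω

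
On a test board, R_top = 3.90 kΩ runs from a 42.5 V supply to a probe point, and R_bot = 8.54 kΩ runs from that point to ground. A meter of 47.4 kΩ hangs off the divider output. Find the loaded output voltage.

The load sits in parallel with R_bot: R_bot‖R_L = (8.54 × 47.4) / (8.54 + 47.4) = 7.236 kΩ.
V_out = 42.5 × 7.236 / (3.90 + 7.236) = 42.5 × 7.236/11.14 = 27.6 V.

V_out ≈ 27.6 V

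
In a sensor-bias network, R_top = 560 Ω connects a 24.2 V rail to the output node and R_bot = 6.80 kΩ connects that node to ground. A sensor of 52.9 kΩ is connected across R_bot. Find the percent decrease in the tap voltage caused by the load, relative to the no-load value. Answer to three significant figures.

0.969 %

The divider's output (Thévenin) resistance is R_top‖R_bot = 517.4 Ω.
Fractional drop under load = R_th/(R_th + R_L) = 517.4 / (517.4 + 52900) = 0.009686.
So the output falls by 0.969 %.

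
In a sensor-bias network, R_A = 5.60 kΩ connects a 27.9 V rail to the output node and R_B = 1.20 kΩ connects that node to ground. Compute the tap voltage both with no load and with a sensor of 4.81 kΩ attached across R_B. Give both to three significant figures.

Open-circuit: V = 27.9 × 1.20/(5.60 + 1.20) = 4.92 V.
With the load, R_B becomes R_B‖R_L = 0.9604 kΩ, so V = 27.9 × 0.9604/6.560 = 4.08 V.

Unloaded: 4.92 V; loaded: 4.08 V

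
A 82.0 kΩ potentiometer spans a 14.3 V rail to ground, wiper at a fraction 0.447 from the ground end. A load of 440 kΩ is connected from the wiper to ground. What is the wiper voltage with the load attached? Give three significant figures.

The wiper splits the pot into (1−α)R = 45.35 kΩ above and αR = 36.65 kΩ below.
Lower section ‖ load = 33.84 kΩ.
V_wiper = 14.3 × 33.84/(45.35 + 33.84) = 6.11 V.

V ≈ 6.11 V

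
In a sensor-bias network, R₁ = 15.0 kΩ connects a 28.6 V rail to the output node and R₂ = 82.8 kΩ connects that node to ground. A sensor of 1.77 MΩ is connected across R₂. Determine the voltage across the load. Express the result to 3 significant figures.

The load sits in parallel with R₂: R₂‖R_L = (82.8 × 1770) / (82.8 + 1770) = 79.10 kΩ.
V_out = 28.6 × 79.10 / (15.0 + 79.10) = 28.6 × 79.10/94.10 = 24.0 V.
(Unloaded it would have been 24.2 V.)

V_out ≈ 24.0 V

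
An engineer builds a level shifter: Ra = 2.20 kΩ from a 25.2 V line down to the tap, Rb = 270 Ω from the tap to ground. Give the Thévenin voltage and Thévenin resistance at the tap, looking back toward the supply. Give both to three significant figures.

V_th = 2.75 V, R_th = 240 Ω

V_th is the open-circuit tap voltage: 25.2 × 270/(2200 + 270) = 2.75 V.
With the supply zeroed, Ra and Rb appear in parallel from the tap: R_th = Ra‖Rb = (2200 × 270)/2470 = 240 Ω.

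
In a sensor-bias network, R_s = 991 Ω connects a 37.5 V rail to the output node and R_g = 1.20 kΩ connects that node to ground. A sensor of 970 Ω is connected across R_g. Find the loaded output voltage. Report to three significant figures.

The load sits in parallel with R_g: R_g‖R_L = (1200 × 970) / (1200 + 970) = 536.4 Ω.
V_out = 37.5 × 536.4 / (991 + 536.4) = 37.5 × 536.4/1527 = 13.2 V.

V_out ≈ 13.2 V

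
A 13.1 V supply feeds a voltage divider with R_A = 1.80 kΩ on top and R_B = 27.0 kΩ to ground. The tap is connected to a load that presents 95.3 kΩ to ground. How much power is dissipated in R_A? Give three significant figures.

Total resistance from the source is R_A + (R_B‖R_L) = 22.84 kΩ, so I = 13.1/22.84 kΩ = 0.5736 mA.
P = I²·R_A = (0.5736 mA)² × 1.80 kΩ = 0.592 mW.

P ≈ 0.592 mW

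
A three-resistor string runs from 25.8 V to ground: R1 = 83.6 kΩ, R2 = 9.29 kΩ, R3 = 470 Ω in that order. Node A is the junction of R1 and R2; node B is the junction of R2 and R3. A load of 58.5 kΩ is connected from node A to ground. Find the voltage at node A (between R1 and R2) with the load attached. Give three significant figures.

Below node A the series string R2+R3 = 9760 Ω sits in parallel with the 58500 Ω load: 8364 Ω.
V_A = 25.8 × 8364/(83600 + 8364) = 2.35 V.

V ≈ 2.35 V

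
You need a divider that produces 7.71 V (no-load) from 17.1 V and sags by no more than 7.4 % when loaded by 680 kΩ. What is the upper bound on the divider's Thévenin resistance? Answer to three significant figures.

Loading drop = R_th/(R_th + R_L) ≤ 0.0740, so R_th ≤ R_L · ε/(1−ε) = 680 kΩ × 0.0740/0.9260 = 54.3 kΩ.
(Any R1, R2 with R2/(R1+R2) = 0.451 and R1‖R2 ≤ 54.3 kΩ will meet the spec.)

R_th ≤ 54.3 kΩ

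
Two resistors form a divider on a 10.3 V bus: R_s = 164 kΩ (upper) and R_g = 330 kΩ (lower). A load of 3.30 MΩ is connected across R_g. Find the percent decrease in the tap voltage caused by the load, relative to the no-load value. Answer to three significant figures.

3.21 %

The divider's output (Thévenin) resistance is R_s‖R_g = 109.6 kΩ.
Fractional drop under load = R_th/(R_th + R_L) = 109.6 / (109.6 + 3300) = 0.03213.
So the output falls by 3.21 %.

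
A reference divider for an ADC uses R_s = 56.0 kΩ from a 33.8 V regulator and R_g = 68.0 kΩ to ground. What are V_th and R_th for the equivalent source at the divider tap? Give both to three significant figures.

V_th is the open-circuit tap voltage: 33.8 × 68.0/(56.0 + 68.0) = 18.5 V.
With the supply zeroed, R_s and R_g appear in parallel from the tap: R_th = R_s‖R_g = (56.0 × 68.0)/124.0 = 30.7 kΩ.

V_th = 18.5 V, R_th = 30.7 kΩ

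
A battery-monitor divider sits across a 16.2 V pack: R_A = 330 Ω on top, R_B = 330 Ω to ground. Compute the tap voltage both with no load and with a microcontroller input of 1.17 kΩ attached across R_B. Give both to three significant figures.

Open-circuit: V = 16.2 × 330/(330 + 330) = 8.10 V.
With the load, R_B becomes R_B‖R_L = 257.4 Ω, so V = 16.2 × 257.4/587.4 = 7.10 V.

Unloaded: 8.10 V; loaded: 7.10 V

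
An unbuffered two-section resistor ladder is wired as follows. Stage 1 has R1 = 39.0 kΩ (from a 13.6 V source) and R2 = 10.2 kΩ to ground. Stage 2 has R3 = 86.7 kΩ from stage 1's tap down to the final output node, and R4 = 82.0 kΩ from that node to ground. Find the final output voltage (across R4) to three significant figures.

V_out ≈ 1.31 V

Stage 2 presents R3+R4 = 168.7 kΩ as a load on stage 1's tap.
Stage 1's lower leg becomes R2‖(R3+R4) = 9.618 kΩ, so V_mid = 13.6 × 9.618/48.62 = 2.691 V.
Stage 2 is itself unloaded: V_out = V_mid × R4/(R3+R4) = 2.691 × 82.0/168.7 = 1.31 V.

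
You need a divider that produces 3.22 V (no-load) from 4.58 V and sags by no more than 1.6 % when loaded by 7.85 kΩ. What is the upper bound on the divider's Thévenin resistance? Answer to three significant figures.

R_th ≤ 128 Ω

Loading drop = R_th/(R_th + R_L) ≤ 0.0160, so R_th ≤ R_L · ε/(1−ε) = 7.85 kΩ × 0.0160/0.9840 = 128 Ω.
(Any R1, R2 with R2/(R1+R2) = 0.703 and R1‖R2 ≤ 128 Ω will meet the spec.)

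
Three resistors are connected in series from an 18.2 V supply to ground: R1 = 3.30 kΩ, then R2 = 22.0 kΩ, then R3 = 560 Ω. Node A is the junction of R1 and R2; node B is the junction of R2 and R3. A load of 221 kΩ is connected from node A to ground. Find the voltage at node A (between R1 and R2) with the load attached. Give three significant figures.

V ≈ 15.7 V

Below node A the series string R2+R3 = 22560 Ω sits in parallel with the 221000 Ω load: 20470 Ω.
V_A = 18.2 × 20470/(3300 + 20470) = 15.7 V.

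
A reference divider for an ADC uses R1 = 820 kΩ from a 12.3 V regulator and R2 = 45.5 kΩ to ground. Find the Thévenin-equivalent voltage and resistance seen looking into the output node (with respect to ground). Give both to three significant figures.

V_th is the open-circuit tap voltage: 12.3 × 45.5/(820 + 45.5) = 0.647 V.
With the supply zeroed, R1 and R2 appear in parallel from the tap: R_th = R1‖R2 = (820 × 45.5)/865.5 = 43.1 kΩ.

V_th = 0.647 V, R_th = 43.1 kΩ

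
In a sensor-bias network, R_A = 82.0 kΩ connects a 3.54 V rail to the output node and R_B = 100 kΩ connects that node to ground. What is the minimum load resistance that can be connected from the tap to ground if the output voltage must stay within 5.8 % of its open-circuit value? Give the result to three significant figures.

R_L(min) ≈ 732 kΩ

Output resistance R_th = R_A‖R_B = (82.0 × 100)/182.0 = 45.05 kΩ.
The fractional drop is R_th/(R_th + R_L); requiring this ≤ 0.0580 gives R_L ≥ R_th(1/0.0580 − 1) = 45.05 × 16.24 = 732 kΩ.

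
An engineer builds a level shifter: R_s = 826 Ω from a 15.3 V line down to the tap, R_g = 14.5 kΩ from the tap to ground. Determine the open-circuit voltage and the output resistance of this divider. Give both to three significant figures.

V_th is the open-circuit tap voltage: 15.3 × 14500/(826 + 14500) = 14.5 V.
With the supply zeroed, R_s and R_g appear in parallel from the tap: R_th = R_s‖R_g = (826 × 14500)/15330 = 781 Ω.

V_th = 14.5 V, R_th = 781 Ω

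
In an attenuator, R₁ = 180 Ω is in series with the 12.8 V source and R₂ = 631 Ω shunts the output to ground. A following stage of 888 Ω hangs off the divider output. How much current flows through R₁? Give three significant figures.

I ≈ 23.3 mA

R₂‖R_L = 368.9 Ω, so the source sees R₁ + R₂‖R_L = 548.9 Ω.
I = 12.8 V / 548.9 Ω = 23.3 mA.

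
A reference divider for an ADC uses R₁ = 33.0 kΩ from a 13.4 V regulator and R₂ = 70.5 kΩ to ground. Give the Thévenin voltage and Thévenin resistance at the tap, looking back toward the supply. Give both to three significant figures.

V_th = 9.13 V, R_th = 22.5 kΩ

V_th is the open-circuit tap voltage: 13.4 × 70.5/(33.0 + 70.5) = 9.13 V.
With the supply zeroed, R₁ and R₂ appear in parallel from the tap: R_th = R₁‖R₂ = (33.0 × 70.5)/103.5 = 22.5 kΩ.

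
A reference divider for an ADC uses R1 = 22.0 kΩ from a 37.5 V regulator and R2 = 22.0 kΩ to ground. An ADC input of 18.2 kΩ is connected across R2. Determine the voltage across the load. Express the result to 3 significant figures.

The load sits in parallel with R2: R2‖R_L = (22.0 × 18.2) / (22.0 + 18.2) = 9.960 kΩ.
V_out = 37.5 × 9.960 / (22.0 + 9.960) = 37.5 × 9.960/31.96 = 11.7 V.

V_out ≈ 11.7 V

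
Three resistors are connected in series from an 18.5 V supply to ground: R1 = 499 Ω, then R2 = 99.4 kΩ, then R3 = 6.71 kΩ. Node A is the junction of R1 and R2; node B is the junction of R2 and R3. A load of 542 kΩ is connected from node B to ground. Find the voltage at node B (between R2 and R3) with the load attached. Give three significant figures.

At node B, R3 is in parallel with the load: R3‖R_L = 6628 Ω.
Below node A the resistance is R2 + (R3‖R_L) = 106000 Ω, so V_A = 18.5 × 106000/106500 = 18.41 V.
Then V_B = V_A × (R3‖R_L)/(R2 + R3‖R_L) = 18.41 × 6628/106000 = 1.15 V.

V ≈ 1.15 V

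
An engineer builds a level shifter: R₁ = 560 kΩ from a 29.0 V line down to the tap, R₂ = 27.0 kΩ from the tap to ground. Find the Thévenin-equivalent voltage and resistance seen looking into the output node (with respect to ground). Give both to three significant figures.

V_th is the open-circuit tap voltage: 29.0 × 27.0/(560 + 27.0) = 1.33 V.
With the supply zeroed, R₁ and R₂ appear in parallel from the tap: R_th = R₁‖R₂ = (560 × 27.0)/587.0 = 25.8 kΩ.

V_th = 1.33 V, R_th = 25.8 kΩ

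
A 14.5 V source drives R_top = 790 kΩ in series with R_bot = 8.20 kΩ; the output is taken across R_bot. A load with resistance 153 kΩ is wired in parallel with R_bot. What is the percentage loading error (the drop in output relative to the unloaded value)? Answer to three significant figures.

The divider's output (Thévenin) resistance is R_top‖R_bot = 8.116 kΩ.
Fractional drop under load = R_th/(R_th + R_L) = 8.116 / (8.116 + 153) = 0.05037.
So the output falls by 5.04 %.

5.04 %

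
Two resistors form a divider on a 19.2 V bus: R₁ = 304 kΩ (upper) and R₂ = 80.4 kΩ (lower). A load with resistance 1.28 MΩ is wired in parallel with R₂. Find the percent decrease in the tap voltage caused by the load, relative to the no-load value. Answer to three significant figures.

The divider's output (Thévenin) resistance is R₁‖R₂ = 63.58 kΩ.
Fractional drop under load = R_th/(R_th + R_L) = 63.58 / (63.58 + 1280) = 0.04732.
So the output falls by 4.73 %.

4.73 %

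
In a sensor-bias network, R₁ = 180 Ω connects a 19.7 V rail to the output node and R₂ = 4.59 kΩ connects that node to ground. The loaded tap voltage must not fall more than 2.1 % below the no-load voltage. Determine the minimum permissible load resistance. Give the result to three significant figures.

R_L(min) ≈ 8.07 kΩ

Output resistance R_th = R₁‖R₂ = (180 × 4590)/4770 = 173.2 Ω.
The fractional drop is R_th/(R_th + R_L); requiring this ≤ 0.0210 gives R_L ≥ R_th(1/0.0210 − 1) = 173.2 × 46.62 = 8.07 kΩ.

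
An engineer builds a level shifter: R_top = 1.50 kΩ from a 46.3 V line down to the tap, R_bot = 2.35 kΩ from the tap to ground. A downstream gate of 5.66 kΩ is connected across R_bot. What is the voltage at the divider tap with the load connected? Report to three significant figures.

V_out ≈ 24.3 V

The load sits in parallel with R_bot: R_bot‖R_L = (2.35 × 5.66) / (2.35 + 5.66) = 1.661 kΩ.
V_out = 46.3 × 1.661 / (1.50 + 1.661) = 46.3 × 1.661/3.161 = 24.3 V.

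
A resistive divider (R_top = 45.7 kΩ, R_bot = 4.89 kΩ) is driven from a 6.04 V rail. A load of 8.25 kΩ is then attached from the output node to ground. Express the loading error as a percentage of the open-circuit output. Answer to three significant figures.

34.9 %

The divider's output (Thévenin) resistance is R_top‖R_bot = 4.417 kΩ.
Fractional drop under load = R_th/(R_th + R_L) = 4.417 / (4.417 + 8.25) = 0.3487.
So the output falls by 34.9 %.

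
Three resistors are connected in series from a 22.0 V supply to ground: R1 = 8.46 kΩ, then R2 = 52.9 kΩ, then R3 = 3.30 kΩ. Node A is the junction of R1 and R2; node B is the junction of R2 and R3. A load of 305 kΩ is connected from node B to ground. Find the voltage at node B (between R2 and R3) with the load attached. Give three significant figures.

V ≈ 1.11 V

At node B, R3 is in parallel with the load: R3‖R_L = 3.265 kΩ.
Below node A the resistance is R2 + (R3‖R_L) = 56.16 kΩ, so V_A = 22.0 × 56.16/64.62 = 19.12 V.
Then V_B = V_A × (R3‖R_L)/(R2 + R3‖R_L) = 19.12 × 3.265/56.16 = 1.11 V.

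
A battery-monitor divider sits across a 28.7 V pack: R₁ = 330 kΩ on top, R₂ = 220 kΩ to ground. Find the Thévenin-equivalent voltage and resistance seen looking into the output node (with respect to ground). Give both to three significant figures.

V_th is the open-circuit tap voltage: 28.7 × 220/(330 + 220) = 11.5 V.
With the supply zeroed, R₁ and R₂ appear in parallel from the tap: R_th = R₁‖R₂ = (330 × 220)/550.0 = 132 kΩ.

V_th = 11.5 V, R_th = 132 kΩ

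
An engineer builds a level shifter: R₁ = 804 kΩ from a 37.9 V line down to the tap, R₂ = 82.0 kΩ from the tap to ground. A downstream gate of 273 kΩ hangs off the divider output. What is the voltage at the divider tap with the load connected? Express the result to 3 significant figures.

V_out ≈ 2.76 V

The load sits in parallel with R₂: R₂‖R_L = (82.0 × 273) / (82.0 + 273) = 63.06 kΩ.
V_out = 37.9 × 63.06 / (804 + 63.06) = 37.9 × 63.06/867.1 = 2.76 V.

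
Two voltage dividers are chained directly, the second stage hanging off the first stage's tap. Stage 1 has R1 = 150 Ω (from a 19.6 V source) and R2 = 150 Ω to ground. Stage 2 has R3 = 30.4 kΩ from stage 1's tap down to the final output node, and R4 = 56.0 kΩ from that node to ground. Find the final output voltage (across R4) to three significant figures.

Stage 2 presents R3+R4 = 86400 Ω as a load on stage 1's tap.
Stage 1's lower leg becomes R2‖(R3+R4) = 149.7 Ω, so V_mid = 19.6 × 149.7/299.7 = 9.792 V.
Stage 2 is itself unloaded: V_out = V_mid × R4/(R3+R4) = 9.792 × 56000/86400 = 6.35 V.

V_out ≈ 6.35 V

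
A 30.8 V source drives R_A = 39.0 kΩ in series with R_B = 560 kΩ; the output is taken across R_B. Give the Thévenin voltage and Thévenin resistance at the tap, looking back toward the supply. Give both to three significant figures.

V_th is the open-circuit tap voltage: 30.8 × 560/(39.0 + 560) = 28.8 V.
With the supply zeroed, R_A and R_B appear in parallel from the tap: R_th = R_A‖R_B = (39.0 × 560)/599.0 = 36.5 kΩ.

V_th = 28.8 V, R_th = 36.5 kΩ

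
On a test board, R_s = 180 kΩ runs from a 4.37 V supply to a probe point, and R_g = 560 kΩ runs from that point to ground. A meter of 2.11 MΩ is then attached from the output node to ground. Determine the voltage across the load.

V_out ≈ 3.11 V

The load sits in parallel with R_g: R_g‖R_L = (560 × 2110) / (560 + 2110) = 442.5 kΩ.
V_out = 4.37 × 442.5 / (180 + 442.5) = 4.37 × 442.5/622.5 = 3.11 V.
(Unloaded it would have been 3.31 V.)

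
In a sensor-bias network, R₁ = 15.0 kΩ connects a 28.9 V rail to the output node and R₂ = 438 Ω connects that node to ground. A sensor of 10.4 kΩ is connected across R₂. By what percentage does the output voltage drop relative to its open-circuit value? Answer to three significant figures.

3.93 %

The divider's output (Thévenin) resistance is R₁‖R₂ = 425.6 Ω.
Fractional drop under load = R_th/(R_th + R_L) = 425.6 / (425.6 + 10400) = 0.03931.
So the output falls by 3.93 %.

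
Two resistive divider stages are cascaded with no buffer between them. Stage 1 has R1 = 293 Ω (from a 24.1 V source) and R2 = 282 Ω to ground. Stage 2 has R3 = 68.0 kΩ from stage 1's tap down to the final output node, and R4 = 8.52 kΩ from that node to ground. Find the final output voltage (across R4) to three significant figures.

V_out ≈ 1.31 V

Stage 2 presents R3+R4 = 76520 Ω as a load on stage 1's tap.
Stage 1's lower leg becomes R2‖(R3+R4) = 281.0 Ω, so V_mid = 24.1 × 281.0/574.0 = 11.80 V.
Stage 2 is itself unloaded: V_out = V_mid × R4/(R3+R4) = 11.80 × 8520/76520 = 1.31 V.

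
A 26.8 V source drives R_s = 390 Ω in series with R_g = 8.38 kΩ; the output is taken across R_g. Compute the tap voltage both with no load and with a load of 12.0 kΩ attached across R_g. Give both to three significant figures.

Unloaded: 25.6 V; loaded: 24.8 V

Open-circuit: V = 26.8 × 8380/(390 + 8380) = 25.6 V.
With the load, R_g becomes R_g‖R_L = 4934 Ω, so V = 26.8 × 4934/5324 = 24.8 V.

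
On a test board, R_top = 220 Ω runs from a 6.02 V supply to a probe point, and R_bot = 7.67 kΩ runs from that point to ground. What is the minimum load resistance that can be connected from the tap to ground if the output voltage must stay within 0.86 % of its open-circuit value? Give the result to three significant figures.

Output resistance R_th = R_top‖R_bot = (220 × 7670)/7890 = 213.9 Ω.
The fractional drop is R_th/(R_th + R_L); requiring this ≤ 0.00860 gives R_L ≥ R_th(1/0.00860 − 1) = 213.9 × 115.3 = 24.7 kΩ.

R_L(min) ≈ 24.7 kΩ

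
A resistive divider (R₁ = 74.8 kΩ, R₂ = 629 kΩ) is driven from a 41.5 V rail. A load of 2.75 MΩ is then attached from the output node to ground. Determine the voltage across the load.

The load sits in parallel with R₂: R₂‖R_L = (629 × 2750) / (629 + 2750) = 511.9 kΩ.
V_out = 41.5 × 511.9 / (74.8 + 511.9) = 41.5 × 511.9/586.7 = 36.2 V.

V_out ≈ 36.2 V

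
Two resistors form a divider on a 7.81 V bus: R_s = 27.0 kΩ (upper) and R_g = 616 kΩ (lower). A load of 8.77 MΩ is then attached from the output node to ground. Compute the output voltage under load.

The load sits in parallel with R_g: R_g‖R_L = (616 × 8770) / (616 + 8770) = 575.6 kΩ.
V_out = 7.81 × 575.6 / (27.0 + 575.6) = 7.81 × 575.6/602.6 = 7.46 V.
(Unloaded it would have been 7.48 V.)

V_out ≈ 7.46 V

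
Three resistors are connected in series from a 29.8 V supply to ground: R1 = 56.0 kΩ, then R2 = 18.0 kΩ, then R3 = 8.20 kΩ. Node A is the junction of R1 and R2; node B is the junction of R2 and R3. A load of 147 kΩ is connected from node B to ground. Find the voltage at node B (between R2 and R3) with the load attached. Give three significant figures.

At node B, R3 is in parallel with the load: R3‖R_L = 7.767 kΩ.
Below node A the resistance is R2 + (R3‖R_L) = 25.77 kΩ, so V_A = 29.8 × 25.77/81.77 = 9.391 V.
Then V_B = V_A × (R3‖R_L)/(R2 + R3‖R_L) = 9.391 × 7.767/25.77 = 2.83 V.

V ≈ 2.83 V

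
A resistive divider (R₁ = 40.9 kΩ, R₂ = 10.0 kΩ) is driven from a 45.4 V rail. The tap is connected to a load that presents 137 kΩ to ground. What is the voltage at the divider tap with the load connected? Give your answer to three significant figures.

V_out ≈ 8.43 V

The load sits in parallel with R₂: R₂‖R_L = (10.0 × 137) / (10.0 + 137) = 9.320 kΩ.
V_out = 45.4 × 9.320 / (40.9 + 9.320) = 45.4 × 9.320/50.22 = 8.43 V.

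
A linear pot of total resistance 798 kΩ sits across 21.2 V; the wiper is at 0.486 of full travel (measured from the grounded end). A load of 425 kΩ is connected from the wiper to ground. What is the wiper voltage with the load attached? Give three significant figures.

The wiper splits the pot into (1−α)R = 410.2 kΩ above and αR = 387.8 kΩ below.
Lower section ‖ load = 202.8 kΩ.
V_wiper = 21.2 × 202.8/(410.2 + 202.8) = 7.01 V.

V ≈ 7.01 V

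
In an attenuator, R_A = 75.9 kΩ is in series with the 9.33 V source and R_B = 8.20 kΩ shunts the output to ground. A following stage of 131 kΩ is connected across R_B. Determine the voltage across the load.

The load sits in parallel with R_B: R_B‖R_L = (8.20 × 131) / (8.20 + 131) = 7.717 kΩ.
V_out = 9.33 × 7.717 / (75.9 + 7.717) = 9.33 × 7.717/83.62 = 0.861 V.

V_out ≈ 0.861 V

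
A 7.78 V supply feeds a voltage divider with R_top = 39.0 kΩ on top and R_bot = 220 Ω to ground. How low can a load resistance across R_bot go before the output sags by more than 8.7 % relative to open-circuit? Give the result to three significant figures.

Output resistance R_th = R_top‖R_bot = (39000 × 220)/39220 = 218.8 Ω.
The fractional drop is R_th/(R_th + R_L); requiring this ≤ 0.0870 gives R_L ≥ R_th(1/0.0870 − 1) = 218.8 × 10.49 = 2.30 kΩ.

R_L(min) ≈ 2.30 kΩ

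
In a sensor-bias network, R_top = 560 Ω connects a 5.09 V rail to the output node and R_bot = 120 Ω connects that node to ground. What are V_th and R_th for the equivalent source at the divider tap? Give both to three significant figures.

V_th = 0.898 V, R_th = 98.8 Ω

V_th is the open-circuit tap voltage: 5.09 × 120/(560 + 120) = 0.898 V.
With the supply zeroed, R_top and R_bot appear in parallel from the tap: R_th = R_top‖R_bot = (560 × 120)/680.0 = 98.8 Ω.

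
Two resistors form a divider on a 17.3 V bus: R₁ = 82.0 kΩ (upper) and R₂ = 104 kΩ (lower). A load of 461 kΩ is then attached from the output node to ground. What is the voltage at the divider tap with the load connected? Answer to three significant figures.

V_out ≈ 8.80 V

The load sits in parallel with R₂: R₂‖R_L = (104 × 461) / (104 + 461) = 84.86 kΩ.
V_out = 17.3 × 84.86 / (82.0 + 84.86) = 17.3 × 84.86/166.9 = 8.80 V.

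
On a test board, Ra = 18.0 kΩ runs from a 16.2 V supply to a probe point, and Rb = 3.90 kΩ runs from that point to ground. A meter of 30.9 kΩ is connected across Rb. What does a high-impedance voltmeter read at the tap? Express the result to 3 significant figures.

The load sits in parallel with Rb: Rb‖R_L = (3.90 × 30.9) / (3.90 + 30.9) = 3.463 kΩ.
V_out = 16.2 × 3.463 / (18.0 + 3.463) = 16.2 × 3.463/21.46 = 2.61 V.

V_out ≈ 2.61 V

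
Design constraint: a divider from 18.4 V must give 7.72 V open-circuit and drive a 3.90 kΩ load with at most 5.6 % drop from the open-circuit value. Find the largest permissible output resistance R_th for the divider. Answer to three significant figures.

Loading drop = R_th/(R_th + R_L) ≤ 0.0560, so R_th ≤ R_L · ε/(1−ε) = 3.90 kΩ × 0.0560/0.9440 = 231 Ω.
(Any R1, R2 with R2/(R1+R2) = 0.420 and R1‖R2 ≤ 231 Ω will meet the spec.)

R_th ≤ 231 Ω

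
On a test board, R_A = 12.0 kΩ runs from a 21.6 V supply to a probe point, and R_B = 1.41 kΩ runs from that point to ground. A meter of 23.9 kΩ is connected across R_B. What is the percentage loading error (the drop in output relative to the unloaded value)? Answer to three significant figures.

The divider's output (Thévenin) resistance is R_A‖R_B = 1.262 kΩ.
Fractional drop under load = R_th/(R_th + R_L) = 1.262 / (1.262 + 23.9) = 0.05015.
So the output falls by 5.01 %.

5.01 %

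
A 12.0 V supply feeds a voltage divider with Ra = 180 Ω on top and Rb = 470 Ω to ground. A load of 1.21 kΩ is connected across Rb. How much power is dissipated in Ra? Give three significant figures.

Total resistance from the source is Ra + (Rb‖R_L) = 518.5 Ω, so I = 12.0/518.5 Ω = 23.14 mA.
P = I²·Ra = (23.14 mA)² × 180 Ω = 96.4 mW.

P ≈ 96.4 mW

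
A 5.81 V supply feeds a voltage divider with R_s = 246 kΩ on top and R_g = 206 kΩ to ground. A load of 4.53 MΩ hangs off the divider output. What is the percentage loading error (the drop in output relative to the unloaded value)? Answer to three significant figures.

The divider's output (Thévenin) resistance is R_s‖R_g = 112.1 kΩ.
Fractional drop under load = R_th/(R_th + R_L) = 112.1 / (112.1 + 4530) = 0.02415.
So the output falls by 2.42 %.

2.42 %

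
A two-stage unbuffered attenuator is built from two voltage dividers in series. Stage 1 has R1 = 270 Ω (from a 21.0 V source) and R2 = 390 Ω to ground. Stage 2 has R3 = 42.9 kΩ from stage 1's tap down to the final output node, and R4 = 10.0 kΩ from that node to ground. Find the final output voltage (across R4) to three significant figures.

Stage 2 presents R3+R4 = 52900 Ω as a load on stage 1's tap.
Stage 1's lower leg becomes R2‖(R3+R4) = 387.1 Ω, so V_mid = 21.0 × 387.1/657.1 = 12.37 V.
Stage 2 is itself unloaded: V_out = V_mid × R4/(R3+R4) = 12.37 × 10000/52900 = 2.34 V.

V_out ≈ 2.34 V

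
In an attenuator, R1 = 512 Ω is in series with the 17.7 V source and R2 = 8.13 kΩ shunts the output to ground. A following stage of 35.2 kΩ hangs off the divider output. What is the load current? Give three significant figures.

I_L ≈ 0.467 mA

R2‖R_L = 6605 Ω; V_out = 17.7 × 6605/7117 = 16.43 V.
I_L = V_out / R_L = 16.43 / 35.2 kΩ = 0.467 mA.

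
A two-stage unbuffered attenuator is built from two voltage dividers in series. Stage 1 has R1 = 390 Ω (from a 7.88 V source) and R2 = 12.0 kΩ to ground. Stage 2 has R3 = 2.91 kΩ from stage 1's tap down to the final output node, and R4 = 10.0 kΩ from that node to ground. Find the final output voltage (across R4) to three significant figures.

V_out ≈ 5.74 V

Stage 2 presents R3+R4 = 12910 Ω as a load on stage 1's tap.
Stage 1's lower leg becomes R2‖(R3+R4) = 6219 Ω, so V_mid = 7.88 × 6219/6609 = 7.415 V.
Stage 2 is itself unloaded: V_out = V_mid × R4/(R3+R4) = 7.415 × 10000/12910 = 5.74 V.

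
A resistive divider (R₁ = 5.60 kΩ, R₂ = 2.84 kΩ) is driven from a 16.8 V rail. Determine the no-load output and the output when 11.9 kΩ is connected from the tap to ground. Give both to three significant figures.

Open-circuit: V = 16.8 × 2.84/(5.60 + 2.84) = 5.65 V.
With the load, R₂ becomes R₂‖R_L = 2.293 kΩ, so V = 16.8 × 2.293/7.893 = 4.88 V.

Unloaded: 5.65 V; loaded: 4.88 V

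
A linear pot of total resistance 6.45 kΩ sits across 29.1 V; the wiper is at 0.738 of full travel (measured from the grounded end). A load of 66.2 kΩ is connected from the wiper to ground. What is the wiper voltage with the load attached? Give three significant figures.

V ≈ 21.1 V

The wiper splits the pot into (1−α)R = 1.690 kΩ above and αR = 4.760 kΩ below.
Lower section ‖ load = 4.441 kΩ.
V_wiper = 29.1 × 4.441/(1.690 + 4.441) = 21.1 V.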